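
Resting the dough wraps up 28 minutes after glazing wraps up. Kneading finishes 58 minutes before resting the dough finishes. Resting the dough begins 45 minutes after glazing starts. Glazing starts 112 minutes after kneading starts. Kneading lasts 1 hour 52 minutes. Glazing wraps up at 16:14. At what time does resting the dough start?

16:29

Resting the dough ends at 16:14 + 28 min = 16:42.
Kneading ends at 16:42 − 58 min = 15:44.
Kneading starts at 15:44 − 112 min = 13:52.
Glazing starts at 13:52 + 112 min = 15:44.
Resting the dough starts at 15:44 + 45 min = 16:29.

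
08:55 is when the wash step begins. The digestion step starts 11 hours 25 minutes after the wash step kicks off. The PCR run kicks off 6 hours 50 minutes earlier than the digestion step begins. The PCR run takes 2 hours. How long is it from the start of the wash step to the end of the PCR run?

The digestion step starts at 08:55 + 685 min = 20:20.
The PCR run starts at 20:20 − 410 min = 13:30.
The PCR run ends at 13:30 + 120 min = 15:30.
From 08:55 to 15:30 is 6 hours 35 minutes.

6 hours 35 minutes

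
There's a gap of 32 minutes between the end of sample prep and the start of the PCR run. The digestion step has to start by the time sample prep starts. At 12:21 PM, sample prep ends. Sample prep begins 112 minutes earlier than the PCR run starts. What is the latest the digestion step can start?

The PCR run starts at 12:21 PM + 32 min = 12:53 PM.
Sample prep starts at 12:53 PM − 112 min = 11:01 AM.
The digestion step is bounded by sample prep, so the latest it can start is 11:01 AM.

11:01 AM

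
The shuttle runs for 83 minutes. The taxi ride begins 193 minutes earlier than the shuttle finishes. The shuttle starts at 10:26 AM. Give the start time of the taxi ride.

8:36 AM

The shuttle ends at 10:26 AM + 83 min = 11:49 AM.
The taxi ride starts at 11:49 AM − 193 min = 8:36 AM.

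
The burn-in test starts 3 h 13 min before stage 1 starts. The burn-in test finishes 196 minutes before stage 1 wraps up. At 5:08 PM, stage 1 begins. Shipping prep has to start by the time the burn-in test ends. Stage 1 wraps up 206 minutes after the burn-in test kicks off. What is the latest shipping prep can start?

The burn-in test starts at 5:08 PM − 193 min = 1:55 PM.
Stage 1 ends at 1:55 PM + 206 min = 5:21 PM.
The burn-in test ends at 5:21 PM − 196 min = 2:05 PM.
Shipping prep is bounded by the burn-in test, so the latest it can start is 2:05 PM.

2:05 PM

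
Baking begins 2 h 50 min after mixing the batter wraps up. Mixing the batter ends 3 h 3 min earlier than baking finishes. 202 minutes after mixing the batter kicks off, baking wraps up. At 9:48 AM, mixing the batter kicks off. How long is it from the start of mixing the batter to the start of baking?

Baking ends at 9:48 AM + 202 min = 1:10 PM.
Mixing the batter ends at 1:10 PM − 183 min = 10:07 AM.
Baking starts at 10:07 AM + 170 min = 12:57 PM.
From 9:48 AM to 12:57 PM is 3 hours 9 minutes.

3 hours 9 minutes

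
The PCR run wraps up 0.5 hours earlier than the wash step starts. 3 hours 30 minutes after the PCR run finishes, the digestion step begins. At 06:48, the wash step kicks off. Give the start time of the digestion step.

09:48

The PCR run ends at 06:48 − 30 min = 06:18.
The digestion step starts at 06:18 + 210 min = 09:48.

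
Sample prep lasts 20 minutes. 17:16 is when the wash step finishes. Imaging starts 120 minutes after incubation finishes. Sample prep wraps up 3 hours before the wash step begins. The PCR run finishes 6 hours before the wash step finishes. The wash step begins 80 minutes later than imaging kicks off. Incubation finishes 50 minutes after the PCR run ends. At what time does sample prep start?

12:06

The PCR run ends at 17:16 − 360 min = 11:16.
Incubation ends at 11:16 + 50 min = 12:06.
Imaging starts at 12:06 + 120 min = 14:06.
The wash step starts at 14:06 + 80 min = 15:26.
Sample prep ends at 15:26 − 180 min = 12:26.
Sample prep starts at 12:26 − 20 min = 12:06.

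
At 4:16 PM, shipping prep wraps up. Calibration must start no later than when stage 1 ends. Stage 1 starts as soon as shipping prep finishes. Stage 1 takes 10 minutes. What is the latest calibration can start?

4:26 PM

Stage 1 starts at 4:16 PM.
Stage 1 ends at 4:16 PM + 10 min = 4:26 PM.
Calibration is bounded by stage 1, so the latest it can start is 4:26 PM.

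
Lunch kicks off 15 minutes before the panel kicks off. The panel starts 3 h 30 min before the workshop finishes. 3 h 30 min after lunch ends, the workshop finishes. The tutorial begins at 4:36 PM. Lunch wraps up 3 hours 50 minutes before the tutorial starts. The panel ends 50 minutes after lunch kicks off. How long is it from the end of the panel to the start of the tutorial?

195 minutes

Lunch ends at 4:36 PM − 230 min = 12:46 PM.
The workshop ends at 12:46 PM + 210 min = 4:16 PM.
The panel starts at 4:16 PM − 210 min = 12:46 PM.
Lunch starts at 12:46 PM − 15 min = 12:31 PM.
The panel ends at 12:31 PM + 50 min = 1:21 PM.
From 1:21 PM to 4:36 PM is 195 minutes.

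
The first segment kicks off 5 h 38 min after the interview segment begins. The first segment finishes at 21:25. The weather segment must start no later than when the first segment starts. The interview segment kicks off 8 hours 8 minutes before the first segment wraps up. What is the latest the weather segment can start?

The interview segment starts at 21:25 − 488 min = 13:17.
The first segment starts at 13:17 + 338 min = 18:55.
The weather segment is bounded by the first segment, so the latest it can start is 18:55.

18:55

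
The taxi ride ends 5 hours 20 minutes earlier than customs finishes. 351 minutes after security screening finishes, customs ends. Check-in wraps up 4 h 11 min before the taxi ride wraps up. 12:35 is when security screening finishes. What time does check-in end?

08:55

Customs ends at 12:35 + 351 min = 18:26.
The taxi ride ends at 18:26 − 320 min = 13:06.
Check-in ends at 13:06 − 251 min = 08:55.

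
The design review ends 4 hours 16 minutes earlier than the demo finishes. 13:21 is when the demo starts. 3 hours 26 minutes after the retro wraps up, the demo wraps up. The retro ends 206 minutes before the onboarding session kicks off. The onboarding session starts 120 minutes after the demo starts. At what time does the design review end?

The onboarding session starts at 13:21 + 120 min = 15:21.
The retro ends at 15:21 − 206 min = 11:55.
The demo ends at 11:55 + 206 min = 15:21.
The design review ends at 15:21 − 256 min = 11:05.

11:05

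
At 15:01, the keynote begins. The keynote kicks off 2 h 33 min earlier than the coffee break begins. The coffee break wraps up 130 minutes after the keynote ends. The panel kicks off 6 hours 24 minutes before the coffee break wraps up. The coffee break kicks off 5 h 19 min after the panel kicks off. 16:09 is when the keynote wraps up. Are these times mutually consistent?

The coffee break ends at 16:09 + 130 min = 18:19.
The panel starts at 18:19 − 384 min = 11:55.
The coffee break starts at 11:55 + 319 min = 17:14.
The keynote starts at 17:14 − 153 min = 14:41.
But the keynote is also said to start at 15:01 — a 20-minute conflict.

No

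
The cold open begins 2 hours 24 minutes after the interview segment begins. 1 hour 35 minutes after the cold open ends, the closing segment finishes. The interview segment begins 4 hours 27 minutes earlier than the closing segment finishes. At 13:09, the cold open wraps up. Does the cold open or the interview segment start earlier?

the interview segment

The closing segment ends at 13:09 + 95 min = 14:44.
The interview segment starts at 14:44 − 267 min = 10:17.
The cold open starts at 10:17 + 144 min = 12:41.
The cold open starts at 12:41 and the interview segment starts at 10:17, so the interview segment is first.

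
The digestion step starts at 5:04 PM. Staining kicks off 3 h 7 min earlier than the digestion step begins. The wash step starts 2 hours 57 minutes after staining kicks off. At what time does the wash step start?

Staining starts at 5:04 PM − 187 min = 1:57 PM.
The wash step starts at 1:57 PM + 177 min = 4:54 PM.

4:54 PM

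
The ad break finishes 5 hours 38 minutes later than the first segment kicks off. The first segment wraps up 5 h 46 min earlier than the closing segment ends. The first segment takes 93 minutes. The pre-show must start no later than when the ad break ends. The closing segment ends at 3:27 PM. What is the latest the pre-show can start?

1:46 PM

The first segment ends at 3:27 PM − 346 min = 9:41 AM.
The first segment starts at 9:41 AM − 93 min = 8:08 AM.
The ad break ends at 8:08 AM + 338 min = 1:46 PM.
The pre-show is bounded by the ad break, so the latest it can start is 1:46 PM.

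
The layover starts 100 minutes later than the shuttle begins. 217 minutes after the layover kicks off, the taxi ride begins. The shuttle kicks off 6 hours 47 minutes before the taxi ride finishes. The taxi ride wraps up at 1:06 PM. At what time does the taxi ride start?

The shuttle starts at 1:06 PM − 407 min = 6:19 AM.
The layover starts at 6:19 AM + 100 min = 7:59 AM.
The taxi ride starts at 7:59 AM + 217 min = 11:36 AM.

11:36 AM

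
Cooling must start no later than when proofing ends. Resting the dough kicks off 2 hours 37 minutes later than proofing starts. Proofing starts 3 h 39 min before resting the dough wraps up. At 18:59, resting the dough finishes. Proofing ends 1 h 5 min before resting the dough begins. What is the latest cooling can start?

16:52

Proofing starts at 18:59 − 219 min = 15:20.
Resting the dough starts at 15:20 + 157 min = 17:57.
Proofing ends at 17:57 − 65 min = 16:52.
Cooling is bounded by proofing, so the latest it can start is 16:52.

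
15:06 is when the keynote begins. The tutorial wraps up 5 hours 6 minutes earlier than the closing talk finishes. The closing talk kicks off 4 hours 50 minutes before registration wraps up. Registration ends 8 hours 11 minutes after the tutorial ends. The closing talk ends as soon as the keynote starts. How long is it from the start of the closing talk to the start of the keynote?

The closing talk ends at 15:06.
The tutorial ends at 15:06 − 306 min = 10:00.
Registration ends at 10:00 + 491 min = 18:11.
The closing talk starts at 18:11 − 290 min = 13:21.
From 13:21 to 15:06 is 1 h 45 min.

1 h 45 min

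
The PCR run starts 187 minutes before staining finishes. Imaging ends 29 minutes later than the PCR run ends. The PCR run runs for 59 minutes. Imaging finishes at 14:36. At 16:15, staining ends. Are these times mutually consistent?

The PCR run starts at 16:15 − 187 min = 13:08.
The PCR run ends at 13:08 + 59 min = 14:07.
Imaging ends at 14:07 + 29 min = 14:36.
That matches the stated 14:36, so the schedule is consistent.

Yes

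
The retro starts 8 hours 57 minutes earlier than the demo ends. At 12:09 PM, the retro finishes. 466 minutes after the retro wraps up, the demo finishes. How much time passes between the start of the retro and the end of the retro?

1 hour 11 minutes

The demo ends at 12:09 PM + 466 min = 7:55 PM.
The retro starts at 7:55 PM − 537 min = 10:58 AM.
From 10:58 AM to 12:09 PM is 1 hour 11 minutes.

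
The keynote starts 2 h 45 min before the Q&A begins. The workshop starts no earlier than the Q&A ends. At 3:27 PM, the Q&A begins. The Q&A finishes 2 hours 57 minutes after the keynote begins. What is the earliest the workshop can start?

3:39 PM

The keynote starts at 3:27 PM − 165 min = 12:42 PM.
The Q&A ends at 12:42 PM + 177 min = 3:39 PM.
The workshop is bounded by the Q&A, so the earliest it can start is 3:39 PM.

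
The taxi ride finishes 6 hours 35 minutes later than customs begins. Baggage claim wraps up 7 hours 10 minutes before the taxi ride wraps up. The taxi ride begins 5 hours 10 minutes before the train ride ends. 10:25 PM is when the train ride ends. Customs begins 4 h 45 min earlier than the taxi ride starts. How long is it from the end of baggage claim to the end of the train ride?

10.5 hours

The taxi ride starts at 10:25 PM − 310 min = 5:15 PM.
Customs starts at 5:15 PM − 285 min = 12:30 PM.
The taxi ride ends at 12:30 PM + 395 min = 7:05 PM.
Baggage claim ends at 7:05 PM − 430 min = 11:55 AM.
From 11:55 AM to 10:25 PM is 10.5 hours.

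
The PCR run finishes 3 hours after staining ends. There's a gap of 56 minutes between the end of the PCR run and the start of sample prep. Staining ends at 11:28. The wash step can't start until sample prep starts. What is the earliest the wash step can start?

15:24

The PCR run ends at 11:28 + 180 min = 14:28.
Sample prep starts at 14:28 + 56 min = 15:24.
The wash step is bounded by sample prep, so the earliest it can start is 15:24.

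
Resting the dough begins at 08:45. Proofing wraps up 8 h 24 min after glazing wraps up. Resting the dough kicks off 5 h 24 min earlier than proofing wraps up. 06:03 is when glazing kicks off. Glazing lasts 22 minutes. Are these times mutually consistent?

Glazing ends at 06:03 + 22 min = 06:25.
Proofing ends at 06:25 + 504 min = 14:49.
Resting the dough starts at 14:49 − 324 min = 09:25.
But resting the dough is also said to start at 08:45 — a 40-minute conflict.

No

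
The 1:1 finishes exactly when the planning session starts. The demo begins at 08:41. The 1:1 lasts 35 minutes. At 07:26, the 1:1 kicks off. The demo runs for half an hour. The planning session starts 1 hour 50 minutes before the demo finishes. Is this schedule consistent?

The demo ends at 08:41 + 30 min = 09:11.
The planning session starts at 09:11 − 110 min = 07:21.
So the 1:1 ends at 07:21.
The 1:1 starts at 07:21 − 35 min = 06:46.
But the 1:1 is also said to start at 07:26 — a 40-minute conflict.

No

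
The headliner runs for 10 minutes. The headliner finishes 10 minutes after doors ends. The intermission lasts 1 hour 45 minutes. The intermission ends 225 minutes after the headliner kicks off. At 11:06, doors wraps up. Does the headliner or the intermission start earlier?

The headliner ends at 11:06 + 10 min = 11:16.
The headliner starts at 11:16 − 10 min = 11:06.
The intermission ends at 11:06 + 225 min = 14:51.
The intermission starts at 14:51 − 105 min = 13:06.
The headliner starts at 11:06 and the intermission starts at 13:06, so the headliner is first.

the headliner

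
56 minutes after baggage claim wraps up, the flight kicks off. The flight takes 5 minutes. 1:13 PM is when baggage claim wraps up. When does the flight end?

The flight starts at 1:13 PM + 56 min = 2:09 PM.
The flight ends at 2:09 PM + 5 min = 2:14 PM.

2:14 PM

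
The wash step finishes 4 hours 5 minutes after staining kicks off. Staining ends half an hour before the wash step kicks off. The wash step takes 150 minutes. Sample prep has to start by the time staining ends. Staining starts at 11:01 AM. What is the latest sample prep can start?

The wash step ends at 11:01 AM + 245 min = 3:06 PM.
The wash step starts at 3:06 PM − 150 min = 12:36 PM.
Staining ends at 12:36 PM − 30 min = 12:06 PM.
Sample prep is bounded by staining, so the latest it can start is 12:06 PM.

12:06 PM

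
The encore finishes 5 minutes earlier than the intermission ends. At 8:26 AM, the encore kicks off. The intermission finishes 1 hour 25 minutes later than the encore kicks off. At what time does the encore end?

The intermission ends at 8:26 AM + 85 min = 9:51 AM.
The encore ends at 9:51 AM − 5 min = 9:46 AM.

9:46 AM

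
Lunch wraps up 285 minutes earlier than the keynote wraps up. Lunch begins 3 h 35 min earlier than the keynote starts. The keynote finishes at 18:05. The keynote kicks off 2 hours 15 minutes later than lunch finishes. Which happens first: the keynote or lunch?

Lunch ends at 18:05 − 285 min = 13:20.
The keynote starts at 13:20 + 135 min = 15:35.
Lunch starts at 15:35 − 215 min = 12:00.
The keynote starts at 15:35 and lunch starts at 12:00, so lunch is first.

lunch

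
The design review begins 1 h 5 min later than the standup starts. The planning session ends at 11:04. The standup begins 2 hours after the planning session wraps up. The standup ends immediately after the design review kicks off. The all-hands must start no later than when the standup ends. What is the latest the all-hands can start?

The standup starts at 11:04 + 120 min = 13:04.
The design review starts at 13:04 + 65 min = 14:09.
So the standup ends at 14:09.
The all-hands is bounded by the standup, so the latest it can start is 14:09.

14:09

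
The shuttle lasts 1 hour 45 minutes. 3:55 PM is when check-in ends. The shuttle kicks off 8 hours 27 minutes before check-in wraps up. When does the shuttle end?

9:13 AM

The shuttle starts at 3:55 PM − 507 min = 7:28 AM.
The shuttle ends at 7:28 AM + 105 min = 9:13 AM.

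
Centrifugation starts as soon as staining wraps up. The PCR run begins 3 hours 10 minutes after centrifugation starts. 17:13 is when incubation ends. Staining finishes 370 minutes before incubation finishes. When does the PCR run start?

Staining ends at 17:13 − 370 min = 11:03.
So centrifugation starts at 11:03.
The PCR run starts at 11:03 + 190 min = 14:13.

14:13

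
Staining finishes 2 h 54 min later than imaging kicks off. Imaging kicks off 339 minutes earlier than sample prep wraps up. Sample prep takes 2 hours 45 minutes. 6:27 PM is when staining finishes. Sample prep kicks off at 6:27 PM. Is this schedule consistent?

Yes

Sample prep ends at 6:27 PM + 165 min = 9:12 PM.
Imaging starts at 9:12 PM − 339 min = 3:33 PM.
Staining ends at 3:33 PM + 174 min = 6:27 PM.
That matches the stated 6:27 PM, so the schedule is consistent.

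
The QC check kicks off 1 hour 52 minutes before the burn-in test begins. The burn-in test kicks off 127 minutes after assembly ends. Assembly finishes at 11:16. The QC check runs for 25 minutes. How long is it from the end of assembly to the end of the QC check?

40 minutes

The burn-in test starts at 11:16 + 127 min = 13:23.
The QC check starts at 13:23 − 112 min = 11:31.
The QC check ends at 11:31 + 25 min = 11:56.
From 11:16 to 11:56 is 40 minutes.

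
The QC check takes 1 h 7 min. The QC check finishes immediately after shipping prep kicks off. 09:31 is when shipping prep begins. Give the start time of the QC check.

08:24

The QC check ends at 09:31.
The QC check starts at 09:31 − 67 min = 08:24.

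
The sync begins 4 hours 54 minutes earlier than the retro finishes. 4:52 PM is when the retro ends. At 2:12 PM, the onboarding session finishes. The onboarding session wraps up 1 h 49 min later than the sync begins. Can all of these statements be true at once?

No

The sync starts at 4:52 PM − 294 min = 11:58 AM.
The onboarding session ends at 11:58 AM + 109 min = 1:47 PM.
But the onboarding session is also said to end at 2:12 PM — a 25-minute conflict.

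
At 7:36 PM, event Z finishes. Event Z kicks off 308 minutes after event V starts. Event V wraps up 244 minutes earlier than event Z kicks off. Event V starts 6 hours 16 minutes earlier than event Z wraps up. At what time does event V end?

2:24 PM

Event V starts at 7:36 PM − 376 min = 1:20 PM.
Event Z starts at 1:20 PM + 308 min = 6:28 PM.
Event V ends at 6:28 PM − 244 min = 2:24 PM.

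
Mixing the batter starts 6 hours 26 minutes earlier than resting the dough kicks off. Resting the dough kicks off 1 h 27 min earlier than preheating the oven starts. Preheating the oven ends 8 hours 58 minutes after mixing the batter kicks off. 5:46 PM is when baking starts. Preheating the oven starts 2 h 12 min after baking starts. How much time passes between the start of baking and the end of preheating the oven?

Preheating the oven starts at 5:46 PM + 132 min = 7:58 PM.
Resting the dough starts at 7:58 PM − 87 min = 6:31 PM.
Mixing the batter starts at 6:31 PM − 386 min = 12:05 PM.
Preheating the oven ends at 12:05 PM + 538 min = 9:03 PM.
From 5:46 PM to 9:03 PM is 3 h 17 min.

3 h 17 min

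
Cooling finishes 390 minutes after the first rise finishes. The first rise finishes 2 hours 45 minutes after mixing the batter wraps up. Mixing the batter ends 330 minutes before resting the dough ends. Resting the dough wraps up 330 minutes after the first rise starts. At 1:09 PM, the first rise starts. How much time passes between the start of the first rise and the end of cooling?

Resting the dough ends at 1:09 PM + 330 min = 6:39 PM.
Mixing the batter ends at 6:39 PM − 330 min = 1:09 PM.
The first rise ends at 1:09 PM + 165 min = 3:54 PM.
Cooling ends at 3:54 PM + 390 min = 10:24 PM.
From 1:09 PM to 10:24 PM is 9 h 15 min.

9 h 15 min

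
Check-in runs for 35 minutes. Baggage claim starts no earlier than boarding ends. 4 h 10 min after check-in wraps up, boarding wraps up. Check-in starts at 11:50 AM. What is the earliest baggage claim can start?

Check-in ends at 11:50 AM + 35 min = 12:25 PM.
Boarding ends at 12:25 PM + 250 min = 4:35 PM.
Baggage claim is bounded by boarding, so the earliest it can start is 4:35 PM.

4:35 PM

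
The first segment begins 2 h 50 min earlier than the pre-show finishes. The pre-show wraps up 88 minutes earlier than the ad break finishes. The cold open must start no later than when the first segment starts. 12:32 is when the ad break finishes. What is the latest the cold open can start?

The pre-show ends at 12:32 − 88 min = 11:04.
The first segment starts at 11:04 − 170 min = 08:14.
The cold open is bounded by the first segment, so the latest it can start is 08:14.

08:14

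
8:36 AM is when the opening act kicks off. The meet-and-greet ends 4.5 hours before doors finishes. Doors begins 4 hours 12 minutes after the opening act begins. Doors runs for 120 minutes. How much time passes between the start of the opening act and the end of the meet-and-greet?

1 h 42 min

Doors starts at 8:36 AM + 252 min = 12:48 PM.
Doors ends at 12:48 PM + 120 min = 2:48 PM.
The meet-and-greet ends at 2:48 PM − 270 min = 10:18 AM.
From 8:36 AM to 10:18 AM is 1 h 42 min.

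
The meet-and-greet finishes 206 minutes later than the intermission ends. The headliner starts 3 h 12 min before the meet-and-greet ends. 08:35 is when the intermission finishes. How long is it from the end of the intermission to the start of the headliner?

The meet-and-greet ends at 08:35 + 206 min = 12:01.
The headliner starts at 12:01 − 192 min = 08:49.
From 08:35 to 08:49 is 14 minutes.

14 minutes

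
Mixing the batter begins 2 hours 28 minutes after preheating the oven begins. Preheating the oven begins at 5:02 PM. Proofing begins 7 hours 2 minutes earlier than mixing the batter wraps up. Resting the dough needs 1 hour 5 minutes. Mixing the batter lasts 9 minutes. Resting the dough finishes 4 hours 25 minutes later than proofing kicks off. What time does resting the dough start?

Mixing the batter starts at 5:02 PM + 148 min = 7:30 PM.
Mixing the batter ends at 7:30 PM + 9 min = 7:39 PM.
Proofing starts at 7:39 PM − 422 min = 12:37 PM.
Resting the dough ends at 12:37 PM + 265 min = 5:02 PM.
Resting the dough starts at 5:02 PM − 65 min = 3:57 PM.

3:57 PM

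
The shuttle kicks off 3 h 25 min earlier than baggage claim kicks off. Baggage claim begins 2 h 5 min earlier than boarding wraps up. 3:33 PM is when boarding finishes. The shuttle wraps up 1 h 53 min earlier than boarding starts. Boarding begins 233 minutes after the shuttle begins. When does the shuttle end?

12:03 PM

Baggage claim starts at 3:33 PM − 125 min = 1:28 PM.
The shuttle starts at 1:28 PM − 205 min = 10:03 AM.
Boarding starts at 10:03 AM + 233 min = 1:56 PM.
The shuttle ends at 1:56 PM − 113 min = 12:03 PM.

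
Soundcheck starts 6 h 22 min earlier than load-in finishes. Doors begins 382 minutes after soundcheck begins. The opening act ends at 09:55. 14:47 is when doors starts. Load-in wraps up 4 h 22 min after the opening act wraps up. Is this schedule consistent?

Load-in ends at 09:55 + 262 min = 14:17.
Soundcheck starts at 14:17 − 382 min = 07:55.
Doors starts at 07:55 + 382 min = 14:17.
But doors is also said to start at 14:47 — a 30-minute conflict.

No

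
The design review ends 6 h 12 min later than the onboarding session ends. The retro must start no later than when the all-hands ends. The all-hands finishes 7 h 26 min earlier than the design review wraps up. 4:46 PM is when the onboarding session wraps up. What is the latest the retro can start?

3:32 PM

The design review ends at 4:46 PM + 372 min = 10:58 PM.
The all-hands ends at 10:58 PM − 446 min = 3:32 PM.
The retro is bounded by the all-hands, so the latest it can start is 3:32 PM.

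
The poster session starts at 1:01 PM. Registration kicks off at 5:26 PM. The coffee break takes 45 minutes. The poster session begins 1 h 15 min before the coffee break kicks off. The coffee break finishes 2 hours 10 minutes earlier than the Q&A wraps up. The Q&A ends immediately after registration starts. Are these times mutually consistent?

The Q&A ends at 5:26 PM.
The coffee break ends at 5:26 PM − 130 min = 3:16 PM.
The coffee break starts at 3:16 PM − 45 min = 2:31 PM.
The poster session starts at 2:31 PM − 75 min = 1:16 PM.
But the poster session is also said to start at 1:01 PM — a 15-minute conflict.

No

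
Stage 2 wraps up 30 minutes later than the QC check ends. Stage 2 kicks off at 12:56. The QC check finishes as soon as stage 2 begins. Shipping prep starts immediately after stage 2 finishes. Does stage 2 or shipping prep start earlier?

The QC check ends at 12:56.
Stage 2 ends at 12:56 + 30 min = 13:26.
So shipping prep starts at 13:26.
Stage 2 starts at 12:56 and shipping prep starts at 13:26, so stage 2 is first.

stage 2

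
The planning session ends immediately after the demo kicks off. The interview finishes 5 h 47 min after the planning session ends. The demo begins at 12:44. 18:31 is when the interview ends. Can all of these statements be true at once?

The planning session ends at 12:44.
The interview ends at 12:44 + 347 min = 18:31.
That matches the stated 18:31, so the schedule is consistent.

Yes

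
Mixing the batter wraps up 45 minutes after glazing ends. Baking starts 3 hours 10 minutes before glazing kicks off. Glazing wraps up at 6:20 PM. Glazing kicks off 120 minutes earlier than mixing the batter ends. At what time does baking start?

1:55 PM

Mixing the batter ends at 6:20 PM + 45 min = 7:05 PM.
Glazing starts at 7:05 PM − 120 min = 5:05 PM.
Baking starts at 5:05 PM − 190 min = 1:55 PM.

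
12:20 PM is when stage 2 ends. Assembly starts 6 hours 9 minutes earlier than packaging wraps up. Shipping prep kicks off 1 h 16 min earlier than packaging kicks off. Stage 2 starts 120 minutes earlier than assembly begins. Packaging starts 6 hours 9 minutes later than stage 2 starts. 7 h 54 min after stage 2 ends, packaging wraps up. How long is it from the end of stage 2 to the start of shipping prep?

Packaging ends at 12:20 PM + 474 min = 8:14 PM.
Assembly starts at 8:14 PM − 369 min = 2:05 PM.
Stage 2 starts at 2:05 PM − 120 min = 12:05 PM.
Packaging starts at 12:05 PM + 369 min = 6:14 PM.
Shipping prep starts at 6:14 PM − 76 min = 4:58 PM.
From 12:20 PM to 4:58 PM is 4 h 38 min.

4 h 38 min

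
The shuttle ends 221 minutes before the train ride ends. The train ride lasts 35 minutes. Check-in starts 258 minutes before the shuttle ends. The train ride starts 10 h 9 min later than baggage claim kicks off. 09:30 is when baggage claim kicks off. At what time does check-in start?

12:15

The train ride starts at 09:30 + 609 min = 19:39.
The train ride ends at 19:39 + 35 min = 20:14.
The shuttle ends at 20:14 − 221 min = 16:33.
Check-in starts at 16:33 − 258 min = 12:15.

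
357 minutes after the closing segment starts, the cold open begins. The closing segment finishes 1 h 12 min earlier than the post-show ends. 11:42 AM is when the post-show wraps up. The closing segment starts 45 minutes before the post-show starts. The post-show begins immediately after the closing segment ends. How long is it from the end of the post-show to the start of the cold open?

The closing segment ends at 11:42 AM − 72 min = 10:30 AM.
So the post-show starts at 10:30 AM.
The closing segment starts at 10:30 AM − 45 min = 9:45 AM.
The cold open starts at 9:45 AM + 357 min = 3:42 PM.
From 11:42 AM to 3:42 PM is 240 minutes.

240 minutes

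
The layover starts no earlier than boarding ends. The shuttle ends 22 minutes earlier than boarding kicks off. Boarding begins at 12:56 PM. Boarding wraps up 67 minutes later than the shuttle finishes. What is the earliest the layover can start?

The shuttle ends at 12:56 PM − 22 min = 12:34 PM.
Boarding ends at 12:34 PM + 67 min = 1:41 PM.
The layover is bounded by boarding, so the earliest it can start is 1:41 PM.

1:41 PM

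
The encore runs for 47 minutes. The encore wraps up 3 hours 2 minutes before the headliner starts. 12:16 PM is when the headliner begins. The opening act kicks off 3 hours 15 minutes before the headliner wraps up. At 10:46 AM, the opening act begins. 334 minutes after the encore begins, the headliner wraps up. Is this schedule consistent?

The encore ends at 12:16 PM − 182 min = 9:14 AM.
The encore starts at 9:14 AM − 47 min = 8:27 AM.
The headliner ends at 8:27 AM + 334 min = 2:01 PM.
The opening act starts at 2:01 PM − 195 min = 10:46 AM.
That matches the stated 10:46 AM, so the schedule is consistent.

Yes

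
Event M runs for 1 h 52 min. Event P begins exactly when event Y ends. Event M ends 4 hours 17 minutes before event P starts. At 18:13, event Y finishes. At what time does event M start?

Event P starts at 18:13.
Event M ends at 18:13 − 257 min = 13:56.
Event M starts at 13:56 − 112 min = 12:04.

12:04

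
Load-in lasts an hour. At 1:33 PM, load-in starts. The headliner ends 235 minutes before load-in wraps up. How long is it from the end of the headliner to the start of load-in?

Load-in ends at 1:33 PM + 60 min = 2:33 PM.
The headliner ends at 2:33 PM − 235 min = 10:38 AM.
From 10:38 AM to 1:33 PM is 2 hours 55 minutes.

2 hours 55 minutes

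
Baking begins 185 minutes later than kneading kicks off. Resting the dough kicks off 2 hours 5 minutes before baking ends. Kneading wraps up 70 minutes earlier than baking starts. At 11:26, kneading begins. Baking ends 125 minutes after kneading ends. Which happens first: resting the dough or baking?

Baking starts at 11:26 + 185 min = 14:31.
Kneading ends at 14:31 − 70 min = 13:21.
Baking ends at 13:21 + 125 min = 15:26.
Resting the dough starts at 15:26 − 125 min = 13:21.
Resting the dough starts at 13:21 and baking starts at 14:31, so resting the dough is first.

resting the dough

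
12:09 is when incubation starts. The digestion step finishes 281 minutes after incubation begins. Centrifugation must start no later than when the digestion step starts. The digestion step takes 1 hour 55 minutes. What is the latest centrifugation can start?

14:55

The digestion step ends at 12:09 + 281 min = 16:50.
The digestion step starts at 16:50 − 115 min = 14:55.
Centrifugation is bounded by the digestion step, so the latest it can start is 14:55.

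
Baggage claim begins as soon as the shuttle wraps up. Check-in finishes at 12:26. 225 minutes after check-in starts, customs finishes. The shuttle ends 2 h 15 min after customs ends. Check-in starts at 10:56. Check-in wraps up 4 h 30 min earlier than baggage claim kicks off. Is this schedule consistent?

Yes

Customs ends at 10:56 + 225 min = 14:41.
The shuttle ends at 14:41 + 135 min = 16:56.
So baggage claim starts at 16:56.
Check-in ends at 16:56 − 270 min = 12:26.
That matches the stated 12:26, so the schedule is consistent.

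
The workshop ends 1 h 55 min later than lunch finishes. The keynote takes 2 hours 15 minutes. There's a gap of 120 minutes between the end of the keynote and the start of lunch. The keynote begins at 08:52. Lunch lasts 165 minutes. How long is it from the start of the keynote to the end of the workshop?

The keynote ends at 08:52 + 135 min = 11:07.
Lunch starts at 11:07 + 120 min = 13:07.
Lunch ends at 13:07 + 165 min = 15:52.
The workshop ends at 15:52 + 115 min = 17:47.
From 08:52 to 17:47 is 8 hours 55 minutes.

8 hours 55 minutes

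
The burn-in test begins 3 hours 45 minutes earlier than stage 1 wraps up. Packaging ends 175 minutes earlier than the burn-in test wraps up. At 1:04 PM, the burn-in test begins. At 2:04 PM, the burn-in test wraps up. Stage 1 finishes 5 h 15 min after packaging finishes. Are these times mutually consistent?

No

Packaging ends at 2:04 PM − 175 min = 11:09 AM.
Stage 1 ends at 11:09 AM + 315 min = 4:24 PM.
The burn-in test starts at 4:24 PM − 225 min = 12:39 PM.
But the burn-in test is also said to start at 1:04 PM — a 25-minute conflict.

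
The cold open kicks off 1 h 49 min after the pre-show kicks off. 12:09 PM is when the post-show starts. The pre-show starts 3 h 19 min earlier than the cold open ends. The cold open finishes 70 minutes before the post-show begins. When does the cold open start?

The cold open ends at 12:09 PM − 70 min = 10:59 AM.
The pre-show starts at 10:59 AM − 199 min = 7:40 AM.
The cold open starts at 7:40 AM + 109 min = 9:29 AM.

9:29 AM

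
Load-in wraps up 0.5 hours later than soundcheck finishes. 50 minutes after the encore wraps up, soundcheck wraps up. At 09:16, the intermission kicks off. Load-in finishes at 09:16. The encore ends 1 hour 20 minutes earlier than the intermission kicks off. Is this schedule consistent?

The encore ends at 09:16 − 80 min = 07:56.
Soundcheck ends at 07:56 + 50 min = 08:46.
Load-in ends at 08:46 + 30 min = 09:16.
That matches the stated 09:16, so the schedule is consistent.

Yes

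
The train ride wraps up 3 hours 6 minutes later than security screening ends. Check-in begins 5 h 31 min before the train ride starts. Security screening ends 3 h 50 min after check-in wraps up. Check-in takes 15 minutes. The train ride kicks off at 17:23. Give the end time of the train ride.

19:03

Check-in starts at 17:23 − 331 min = 11:52.
Check-in ends at 11:52 + 15 min = 12:07.
Security screening ends at 12:07 + 230 min = 15:57.
The train ride ends at 15:57 + 186 min = 19:03.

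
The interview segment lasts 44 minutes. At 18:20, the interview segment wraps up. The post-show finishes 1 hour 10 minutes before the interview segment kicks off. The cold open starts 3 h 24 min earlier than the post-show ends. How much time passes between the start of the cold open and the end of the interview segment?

The interview segment starts at 18:20 − 44 min = 17:36.
The post-show ends at 17:36 − 70 min = 16:26.
The cold open starts at 16:26 − 204 min = 13:02.
From 13:02 to 18:20 is 318 minutes.

318 minutes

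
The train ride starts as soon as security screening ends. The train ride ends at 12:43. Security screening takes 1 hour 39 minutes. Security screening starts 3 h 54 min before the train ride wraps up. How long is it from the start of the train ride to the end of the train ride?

2 h 15 min

Security screening starts at 12:43 − 234 min = 08:49.
Security screening ends at 08:49 + 99 min = 10:28.
So the train ride starts at 10:28.
From 10:28 to 12:43 is 2 h 15 min.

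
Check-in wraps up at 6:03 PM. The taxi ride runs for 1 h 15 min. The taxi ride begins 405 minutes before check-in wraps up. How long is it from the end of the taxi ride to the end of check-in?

5.5 hours

The taxi ride starts at 6:03 PM − 405 min = 11:18 AM.
The taxi ride ends at 11:18 AM + 75 min = 12:33 PM.
From 12:33 PM to 6:03 PM is 5.5 hours.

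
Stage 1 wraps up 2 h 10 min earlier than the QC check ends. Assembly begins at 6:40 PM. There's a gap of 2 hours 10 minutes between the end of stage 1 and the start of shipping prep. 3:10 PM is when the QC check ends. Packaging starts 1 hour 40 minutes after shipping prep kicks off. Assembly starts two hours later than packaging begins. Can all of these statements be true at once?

No

Stage 1 ends at 3:10 PM − 130 min = 1:00 PM.
Shipping prep starts at 1:00 PM + 130 min = 3:10 PM.
Packaging starts at 3:10 PM + 100 min = 4:50 PM.
Assembly starts at 4:50 PM + 120 min = 6:50 PM.
But assembly is also said to start at 6:40 PM — a 10-minute conflict.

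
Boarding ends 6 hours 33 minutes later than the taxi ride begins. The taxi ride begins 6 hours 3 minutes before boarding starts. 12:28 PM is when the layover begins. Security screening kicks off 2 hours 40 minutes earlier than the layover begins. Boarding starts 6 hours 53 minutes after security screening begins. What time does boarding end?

5:11 PM

Security screening starts at 12:28 PM − 160 min = 9:48 AM.
Boarding starts at 9:48 AM + 413 min = 4:41 PM.
The taxi ride starts at 4:41 PM − 363 min = 10:38 AM.
Boarding ends at 10:38 AM + 393 min = 5:11 PM.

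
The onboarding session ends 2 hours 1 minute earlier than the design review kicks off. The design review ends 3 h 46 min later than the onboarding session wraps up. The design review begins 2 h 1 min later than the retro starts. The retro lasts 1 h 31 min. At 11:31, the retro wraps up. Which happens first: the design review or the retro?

the retro

The retro starts at 11:31 − 91 min = 10:00.
The design review starts at 10:00 + 121 min = 12:01.
The design review starts at 12:01 and the retro starts at 10:00, so the retro is first.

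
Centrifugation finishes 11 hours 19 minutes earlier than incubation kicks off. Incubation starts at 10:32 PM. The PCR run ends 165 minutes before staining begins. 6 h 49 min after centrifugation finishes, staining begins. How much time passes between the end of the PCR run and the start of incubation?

7 hours 15 minutes

Centrifugation ends at 10:32 PM − 679 min = 11:13 AM.
Staining starts at 11:13 AM + 409 min = 6:02 PM.
The PCR run ends at 6:02 PM − 165 min = 3:17 PM.
From 3:17 PM to 10:32 PM is 7 hours 15 minutes.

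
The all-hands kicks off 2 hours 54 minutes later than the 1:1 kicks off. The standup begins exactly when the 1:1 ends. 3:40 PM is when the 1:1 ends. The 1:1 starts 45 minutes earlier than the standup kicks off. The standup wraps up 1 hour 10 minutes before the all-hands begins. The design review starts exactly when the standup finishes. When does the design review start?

4:39 PM

The standup starts at 3:40 PM.
The 1:1 starts at 3:40 PM − 45 min = 2:55 PM.
The all-hands starts at 2:55 PM + 174 min = 5:49 PM.
The standup ends at 5:49 PM − 70 min = 4:39 PM.
So the design review starts at 4:39 PM.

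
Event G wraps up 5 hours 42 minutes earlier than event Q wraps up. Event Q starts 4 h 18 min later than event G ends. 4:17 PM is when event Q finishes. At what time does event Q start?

Event G ends at 4:17 PM − 342 min = 10:35 AM.
Event Q starts at 10:35 AM + 258 min = 2:53 PM.

2:53 PM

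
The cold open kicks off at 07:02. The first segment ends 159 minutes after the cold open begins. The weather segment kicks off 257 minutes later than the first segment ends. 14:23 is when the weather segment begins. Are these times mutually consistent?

No

The first segment ends at 07:02 + 159 min = 09:41.
The weather segment starts at 09:41 + 257 min = 13:58.
But the weather segment is also said to start at 14:23 — a 25-minute conflict.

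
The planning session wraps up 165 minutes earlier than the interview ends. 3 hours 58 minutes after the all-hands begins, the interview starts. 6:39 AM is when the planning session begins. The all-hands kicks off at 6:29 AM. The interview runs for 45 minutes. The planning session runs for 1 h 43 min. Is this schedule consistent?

No

The interview starts at 6:29 AM + 238 min = 10:27 AM.
The interview ends at 10:27 AM + 45 min = 11:12 AM.
The planning session ends at 11:12 AM − 165 min = 8:27 AM.
The planning session starts at 8:27 AM − 103 min = 6:44 AM.
But the planning session is also said to start at 6:39 AM — a 5-minute conflict.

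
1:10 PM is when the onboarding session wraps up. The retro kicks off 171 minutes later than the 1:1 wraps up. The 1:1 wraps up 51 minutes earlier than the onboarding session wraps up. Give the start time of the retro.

3:10 PM

The 1:1 ends at 1:10 PM − 51 min = 12:19 PM.
The retro starts at 12:19 PM + 171 min = 3:10 PM.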